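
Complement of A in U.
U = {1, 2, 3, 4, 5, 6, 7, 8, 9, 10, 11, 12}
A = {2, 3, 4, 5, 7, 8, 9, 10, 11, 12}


Aᶜ = U \ A = elements in U but not in A
U = {1, 2, 3, 4, 5, 6, 7, 8, 9, 10, 11, 12}
A = {2, 3, 4, 5, 7, 8, 9, 10, 11, 12}
Aᶜ = {1, 6}

Aᶜ = {1, 6}


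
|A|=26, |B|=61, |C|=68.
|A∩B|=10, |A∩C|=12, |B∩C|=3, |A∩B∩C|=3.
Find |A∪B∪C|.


|A∪B∪C| = |A|+|B|+|C| - |A∩B|-|A∩C|-|B∩C| + |A∩B∩C|
= 26+61+68 - 10-12-3 + 3
= 155 - 25 + 3
= 133

|A ∪ B ∪ C| = 133


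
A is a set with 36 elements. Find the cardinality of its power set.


Number of subsets = 2^n
= 2^36
= 68719476736

|P(A)| = 68719476736


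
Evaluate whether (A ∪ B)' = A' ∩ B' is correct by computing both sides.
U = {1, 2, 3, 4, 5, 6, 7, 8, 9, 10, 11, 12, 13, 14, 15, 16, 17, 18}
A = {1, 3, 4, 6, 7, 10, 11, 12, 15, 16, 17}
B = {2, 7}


LHS: A ∪ B = {1, 2, 3, 4, 6, 7, 10, 11, 12, 15, 16, 17}
(A ∪ B)' = U \ (A ∪ B) = {5, 8, 9, 13, 14, 18}
A' = {2, 5, 8, 9, 13, 14, 18}, B' = {1, 3, 4, 5, 6, 8, 9, 10, 11, 12, 13, 14, 15, 16, 17, 18}
Claimed RHS: A' ∩ B' = {5, 8, 9, 13, 14, 18}
Identity is VALID: LHS = RHS = {5, 8, 9, 13, 14, 18} ✓

Identity is valid. (A ∪ B)' = A' ∩ B' = {5, 8, 9, 13, 14, 18}


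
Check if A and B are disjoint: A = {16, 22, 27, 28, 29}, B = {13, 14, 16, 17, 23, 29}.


Disjoint means A ∩ B = ∅.
A ∩ B = {16, 29}
A ∩ B ≠ ∅, so A and B are NOT disjoint.

No, A and B are not disjoint (A ∩ B = {16, 29})


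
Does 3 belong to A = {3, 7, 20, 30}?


A = {3, 7, 20, 30}
Checking if 3 is in A
3 is in A → True

3 ∈ A


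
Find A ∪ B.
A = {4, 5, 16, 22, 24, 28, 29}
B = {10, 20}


A ∪ B = all elements in A or B (or both)
A = {4, 5, 16, 22, 24, 28, 29}
B = {10, 20}
A ∪ B = {4, 5, 10, 16, 20, 22, 24, 28, 29}

A ∪ B = {4, 5, 10, 16, 20, 22, 24, 28, 29}


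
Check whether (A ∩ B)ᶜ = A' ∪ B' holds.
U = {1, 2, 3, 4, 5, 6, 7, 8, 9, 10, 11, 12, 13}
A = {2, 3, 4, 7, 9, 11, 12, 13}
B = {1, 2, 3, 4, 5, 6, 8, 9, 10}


LHS: A ∩ B = {2, 3, 4, 9}
(A ∩ B)' = U \ (A ∩ B) = {1, 5, 6, 7, 8, 10, 11, 12, 13}
A' = {1, 5, 6, 8, 10}, B' = {7, 11, 12, 13}
Claimed RHS: A' ∪ B' = {1, 5, 6, 7, 8, 10, 11, 12, 13}
Identity is VALID: LHS = RHS = {1, 5, 6, 7, 8, 10, 11, 12, 13} ✓

Identity is valid. (A ∩ B)' = A' ∪ B' = {1, 5, 6, 7, 8, 10, 11, 12, 13}


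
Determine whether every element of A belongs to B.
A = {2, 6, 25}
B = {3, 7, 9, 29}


A ⊆ B means every element of A is in B.
Elements in A not in B: {2, 6, 25}
So A ⊄ B.

No, A ⊄ B


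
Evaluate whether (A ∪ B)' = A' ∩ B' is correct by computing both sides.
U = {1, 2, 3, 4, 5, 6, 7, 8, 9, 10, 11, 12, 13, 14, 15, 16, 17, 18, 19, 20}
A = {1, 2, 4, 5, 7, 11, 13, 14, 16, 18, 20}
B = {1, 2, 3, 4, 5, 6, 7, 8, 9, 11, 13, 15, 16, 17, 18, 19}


LHS: A ∪ B = {1, 2, 3, 4, 5, 6, 7, 8, 9, 11, 13, 14, 15, 16, 17, 18, 19, 20}
(A ∪ B)' = U \ (A ∪ B) = {10, 12}
A' = {3, 6, 8, 9, 10, 12, 15, 17, 19}, B' = {10, 12, 14, 20}
Claimed RHS: A' ∩ B' = {10, 12}
Identity is VALID: LHS = RHS = {10, 12} ✓

Identity is valid. (A ∪ B)' = A' ∩ B' = {10, 12}


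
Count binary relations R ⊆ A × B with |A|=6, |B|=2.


A relation from A to B is any subset of A × B.
|A × B| = 6 × 2 = 12
# relations = 2^|A × B| = 2^12 = 4096

Number of relations = 4096


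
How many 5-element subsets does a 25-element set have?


C(n,k) = n! / (k!(n-k)!)
C(25,5) = 25! / (5!20!)
= 53130

C(25,5) = 53130


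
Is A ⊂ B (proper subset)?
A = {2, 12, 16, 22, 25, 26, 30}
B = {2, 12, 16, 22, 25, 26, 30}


A ⊂ B requires: A ⊆ B AND A ≠ B.
A ⊆ B? Yes
A = B? Yes
A = B, so A is not a PROPER subset.

No, A is not a proper subset of B


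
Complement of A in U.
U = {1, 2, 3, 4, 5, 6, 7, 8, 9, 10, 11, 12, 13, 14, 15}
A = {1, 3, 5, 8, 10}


Aᶜ = U \ A = elements in U but not in A
U = {1, 2, 3, 4, 5, 6, 7, 8, 9, 10, 11, 12, 13, 14, 15}
A = {1, 3, 5, 8, 10}
Aᶜ = {2, 4, 6, 7, 9, 11, 12, 13, 14, 15}

Aᶜ = {2, 4, 6, 7, 9, 11, 12, 13, 14, 15}


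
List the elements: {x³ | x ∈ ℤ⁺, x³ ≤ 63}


Checking each candidate:
Condition: positive perfect cubes ≤ 63
Result = {1, 8, 27}

{1, 8, 27}


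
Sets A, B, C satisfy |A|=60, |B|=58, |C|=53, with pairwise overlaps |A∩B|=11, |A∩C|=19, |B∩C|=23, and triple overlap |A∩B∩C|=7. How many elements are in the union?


|A∪B∪C| = |A|+|B|+|C| - |A∩B|-|A∩C|-|B∩C| + |A∩B∩C|
= 60+58+53 - 11-19-23 + 7
= 171 - 53 + 7
= 125

|A ∪ B ∪ C| = 125


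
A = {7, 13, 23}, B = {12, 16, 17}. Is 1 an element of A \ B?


A = {7, 13, 23}, B = {12, 16, 17}
A \ B = elements in A but not in B
A \ B = {7, 13, 23}
Checking if 1 ∈ A \ B
1 is not in A \ B → False

1 ∉ A \ B


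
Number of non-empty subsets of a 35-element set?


Total subsets = 2^n = 2^35 = 34359738368
Non-empty subsets exclude the empty set: 2^n - 1
= 34359738368 - 1
= 34359738367

Number of non-empty subsets = 34359738367


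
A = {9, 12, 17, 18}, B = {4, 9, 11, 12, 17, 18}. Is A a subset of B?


A ⊆ B means every element of A is in B.
All elements of A are in B.
So A ⊆ B.

Yes, A ⊆ B


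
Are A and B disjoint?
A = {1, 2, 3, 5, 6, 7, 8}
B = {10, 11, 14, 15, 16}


Disjoint means A ∩ B = ∅.
A ∩ B = ∅
A ∩ B = ∅, so A and B are disjoint.

Yes, A and B are disjoint


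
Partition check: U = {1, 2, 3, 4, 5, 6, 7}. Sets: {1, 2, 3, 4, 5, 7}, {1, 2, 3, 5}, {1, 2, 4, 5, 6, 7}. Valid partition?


A partition requires: (1) non-empty parts, (2) pairwise disjoint, (3) union = U
Parts: {1, 2, 3, 4, 5, 7}, {1, 2, 3, 5}, {1, 2, 4, 5, 6, 7}
Union of parts: {1, 2, 3, 4, 5, 6, 7}
U = {1, 2, 3, 4, 5, 6, 7}
All non-empty? True
Pairwise disjoint? False
Covers U? True

No, not a valid partition


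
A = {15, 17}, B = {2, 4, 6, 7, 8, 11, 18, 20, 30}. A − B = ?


A \ B = elements in A but not in B
A = {15, 17}
B = {2, 4, 6, 7, 8, 11, 18, 20, 30}
Remove from A any elements in B
A \ B = {15, 17}

A \ B = {15, 17}


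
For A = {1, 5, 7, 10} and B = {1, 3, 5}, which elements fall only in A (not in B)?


A = {1, 5, 7, 10}
B = {1, 3, 5}
Region: only in A (not in B)
Elements: {7, 10}

Elements only in A (not in B): {7, 10}


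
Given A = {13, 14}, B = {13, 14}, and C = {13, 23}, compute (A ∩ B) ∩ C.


A ∩ B = {13, 14}
(A ∩ B) ∩ C = {13}

A ∩ B ∩ C = {13}


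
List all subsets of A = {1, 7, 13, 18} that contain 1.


A subset of A contains 1 iff the remaining 3 elements form any subset of A \ {1}.
Count: 2^(n-1) = 2^3 = 8
Subsets containing 1: {1}, {1, 7}, {1, 13}, {1, 18}, {1, 7, 13}, {1, 7, 18}, {1, 13, 18}, {1, 7, 13, 18}

Subsets containing 1 (8 total): {1}, {1, 7}, {1, 13}, {1, 18}, {1, 7, 13}, {1, 7, 18}, {1, 13, 18}, {1, 7, 13, 18}


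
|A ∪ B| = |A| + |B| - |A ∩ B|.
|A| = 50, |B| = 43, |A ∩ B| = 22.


|A ∪ B| = |A| + |B| - |A ∩ B|
= 50 + 43 - 22
= 71

|A ∪ B| = 71


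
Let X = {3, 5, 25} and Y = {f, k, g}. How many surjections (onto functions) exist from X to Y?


n = |X| = 3, k = |Y| = 3. Surjections via inclusion-exclusion:
S(n,k) = Σ(-1)^i × C(k,i) × (k-i)^n, i=0 to k
i=0: (-1)^0×C(3,0)×3^3 = 27
i=1: (-1)^1×C(3,1)×2^3 = -24
i=2: (-1)^2×C(3,2)×1^3 = 3
i=3: (-1)^3×C(3,3)×0^3 = 0
Total = 6

Number of surjections = 6


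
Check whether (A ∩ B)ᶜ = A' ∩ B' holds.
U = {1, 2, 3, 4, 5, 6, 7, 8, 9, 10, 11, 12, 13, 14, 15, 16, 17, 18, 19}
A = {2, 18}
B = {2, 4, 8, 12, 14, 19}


LHS: A ∩ B = {2}
(A ∩ B)' = U \ (A ∩ B) = {1, 3, 4, 5, 6, 7, 8, 9, 10, 11, 12, 13, 14, 15, 16, 17, 18, 19}
A' = {1, 3, 4, 5, 6, 7, 8, 9, 10, 11, 12, 13, 14, 15, 16, 17, 19}, B' = {1, 3, 5, 6, 7, 9, 10, 11, 13, 15, 16, 17, 18}
Claimed RHS: A' ∩ B' = {1, 3, 5, 6, 7, 9, 10, 11, 13, 15, 16, 17}
Identity is INVALID: LHS = {1, 3, 4, 5, 6, 7, 8, 9, 10, 11, 12, 13, 14, 15, 16, 17, 18, 19} but the RHS claimed here equals {1, 3, 5, 6, 7, 9, 10, 11, 13, 15, 16, 17}. The correct form is (A ∩ B)' = A' ∪ B'.

Identity is invalid: (A ∩ B)' = {1, 3, 4, 5, 6, 7, 8, 9, 10, 11, 12, 13, 14, 15, 16, 17, 18, 19} but A' ∩ B' = {1, 3, 5, 6, 7, 9, 10, 11, 13, 15, 16, 17}. The correct De Morgan law is (A ∩ B)' = A' ∪ B'.


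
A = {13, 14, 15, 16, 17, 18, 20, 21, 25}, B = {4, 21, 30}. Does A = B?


Two sets are equal iff they have exactly the same elements.
A = {13, 14, 15, 16, 17, 18, 20, 21, 25}
B = {4, 21, 30}
Differences: {4, 13, 14, 15, 16, 17, 18, 20, 25, 30}
A ≠ B

No, A ≠ B


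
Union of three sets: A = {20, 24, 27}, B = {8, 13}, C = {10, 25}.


A ∪ B = {8, 13, 20, 24, 27}
(A ∪ B) ∪ C = {8, 10, 13, 20, 24, 25, 27}

A ∪ B ∪ C = {8, 10, 13, 20, 24, 25, 27}


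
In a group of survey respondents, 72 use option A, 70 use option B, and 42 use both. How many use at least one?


|A ∪ B| = |A| + |B| - |A ∩ B|
= 72 + 70 - 42
= 100

|A ∪ B| = 100


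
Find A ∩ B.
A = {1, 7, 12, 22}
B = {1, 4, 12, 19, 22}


A ∩ B = elements in both A and B
A = {1, 7, 12, 22}
B = {1, 4, 12, 19, 22}
A ∩ B = {1, 12, 22}

A ∩ B = {1, 12, 22}


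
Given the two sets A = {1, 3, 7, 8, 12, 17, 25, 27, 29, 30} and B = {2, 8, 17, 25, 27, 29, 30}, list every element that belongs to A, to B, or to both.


A ∪ B = all elements in A or B (or both)
A = {1, 3, 7, 8, 12, 17, 25, 27, 29, 30}
B = {2, 8, 17, 25, 27, 29, 30}
A ∪ B = {1, 2, 3, 7, 8, 12, 17, 25, 27, 29, 30}

A ∪ B = {1, 2, 3, 7, 8, 12, 17, 25, 27, 29, 30}


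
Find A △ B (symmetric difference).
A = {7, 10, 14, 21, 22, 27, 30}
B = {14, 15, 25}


A △ B = (A \ B) ∪ (B \ A) = elements in exactly one of A or B
A \ B = {7, 10, 21, 22, 27, 30}
B \ A = {15, 25}
A △ B = {7, 10, 15, 21, 22, 25, 27, 30}

A △ B = {7, 10, 15, 21, 22, 25, 27, 30}


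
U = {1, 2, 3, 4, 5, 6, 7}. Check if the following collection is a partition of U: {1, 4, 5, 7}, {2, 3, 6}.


A partition requires: (1) non-empty parts, (2) pairwise disjoint, (3) union = U
Parts: {1, 4, 5, 7}, {2, 3, 6}
Union of parts: {1, 2, 3, 4, 5, 6, 7}
U = {1, 2, 3, 4, 5, 6, 7}
All non-empty? True
Pairwise disjoint? True
Covers U? True

Yes, valid partition


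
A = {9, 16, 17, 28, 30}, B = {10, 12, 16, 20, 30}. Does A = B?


Two sets are equal iff they have exactly the same elements.
A = {9, 16, 17, 28, 30}
B = {10, 12, 16, 20, 30}
Differences: {9, 10, 12, 17, 20, 28}
A ≠ B

No, A ≠ B


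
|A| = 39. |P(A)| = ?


Number of subsets = 2^n
= 2^39
= 549755813888

|P(A)| = 549755813888


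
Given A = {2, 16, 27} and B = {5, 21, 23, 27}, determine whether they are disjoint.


Disjoint means A ∩ B = ∅.
A ∩ B = {27}
A ∩ B ≠ ∅, so A and B are NOT disjoint.

No, A and B are not disjoint (A ∩ B = {27})


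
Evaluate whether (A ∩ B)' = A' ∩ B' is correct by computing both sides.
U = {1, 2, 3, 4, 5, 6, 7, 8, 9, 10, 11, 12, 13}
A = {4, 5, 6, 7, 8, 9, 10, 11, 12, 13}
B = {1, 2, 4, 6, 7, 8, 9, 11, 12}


LHS: A ∩ B = {4, 6, 7, 8, 9, 11, 12}
(A ∩ B)' = U \ (A ∩ B) = {1, 2, 3, 5, 10, 13}
A' = {1, 2, 3}, B' = {3, 5, 10, 13}
Claimed RHS: A' ∩ B' = {3}
Identity is INVALID: LHS = {1, 2, 3, 5, 10, 13} but the RHS claimed here equals {3}. The correct form is (A ∩ B)' = A' ∪ B'.

Identity is invalid: (A ∩ B)' = {1, 2, 3, 5, 10, 13} but A' ∩ B' = {3}. The correct De Morgan law is (A ∩ B)' = A' ∪ B'.


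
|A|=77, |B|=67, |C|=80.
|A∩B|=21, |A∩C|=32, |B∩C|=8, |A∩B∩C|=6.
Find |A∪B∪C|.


|A∪B∪C| = |A|+|B|+|C| - |A∩B|-|A∩C|-|B∩C| + |A∩B∩C|
= 77+67+80 - 21-32-8 + 6
= 224 - 61 + 6
= 169

|A ∪ B ∪ C| = 169


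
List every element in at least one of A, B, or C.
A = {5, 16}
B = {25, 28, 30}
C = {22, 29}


A ∪ B = {5, 16, 25, 28, 30}
(A ∪ B) ∪ C = {5, 16, 22, 25, 28, 29, 30}

A ∪ B ∪ C = {5, 16, 22, 25, 28, 29, 30}


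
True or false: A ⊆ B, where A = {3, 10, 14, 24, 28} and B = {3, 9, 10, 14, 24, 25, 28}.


A ⊆ B means every element of A is in B.
All elements of A are in B.
So A ⊆ B.

Yes, A ⊆ B


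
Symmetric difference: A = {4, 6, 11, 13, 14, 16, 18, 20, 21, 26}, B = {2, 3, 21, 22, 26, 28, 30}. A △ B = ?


A △ B = (A \ B) ∪ (B \ A) = elements in exactly one of A or B
A \ B = {4, 6, 11, 13, 14, 16, 18, 20}
B \ A = {2, 3, 22, 28, 30}
A △ B = {2, 3, 4, 6, 11, 13, 14, 16, 18, 20, 22, 28, 30}

A △ B = {2, 3, 4, 6, 11, 13, 14, 16, 18, 20, 22, 28, 30}


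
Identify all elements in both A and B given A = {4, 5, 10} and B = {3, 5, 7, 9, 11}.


A = {4, 5, 10}
B = {3, 5, 7, 9, 11}
Region: in both A and B
Elements: {5}

Elements in both A and B: {5}


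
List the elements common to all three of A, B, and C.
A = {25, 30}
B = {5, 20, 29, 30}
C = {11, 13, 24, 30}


A ∩ B = {30}
(A ∩ B) ∩ C = {30}

A ∩ B ∩ C = {30}


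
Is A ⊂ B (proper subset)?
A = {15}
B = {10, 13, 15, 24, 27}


A ⊂ B requires: A ⊆ B AND A ≠ B.
A ⊆ B? Yes
A = B? No
A ⊂ B: Yes (A is a proper subset of B)

Yes, A ⊂ B


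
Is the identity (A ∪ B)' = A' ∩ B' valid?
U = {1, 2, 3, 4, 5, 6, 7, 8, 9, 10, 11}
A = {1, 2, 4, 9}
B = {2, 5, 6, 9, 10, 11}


LHS: A ∪ B = {1, 2, 4, 5, 6, 9, 10, 11}
(A ∪ B)' = U \ (A ∪ B) = {3, 7, 8}
A' = {3, 5, 6, 7, 8, 10, 11}, B' = {1, 3, 4, 7, 8}
Claimed RHS: A' ∩ B' = {3, 7, 8}
Identity is VALID: LHS = RHS = {3, 7, 8} ✓

Identity is valid. (A ∪ B)' = A' ∩ B' = {3, 7, 8}


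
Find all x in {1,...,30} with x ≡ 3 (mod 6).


Checking each candidate:
Condition: x in {1,...,30} with x ≡ 3 (mod 6)
Result = {3, 9, 15, 21, 27}

{3, 9, 15, 21, 27}


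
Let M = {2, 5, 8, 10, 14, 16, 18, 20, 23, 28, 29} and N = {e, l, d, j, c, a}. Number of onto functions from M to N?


n = |M| = 11, k = |N| = 6. Surjections via inclusion-exclusion:
S(n,k) = Σ(-1)^i × C(k,i) × (k-i)^n, i=0 to k
i=0: (-1)^0×C(6,0)×6^11 = 362797056
i=1: (-1)^1×C(6,1)×5^11 = -292968750
i=2: (-1)^2×C(6,2)×4^11 = 62914560
i=3: (-1)^3×C(6,3)×3^11 = -3542940
i=4: (-1)^4×C(6,4)×2^11 = 30720
i=5: (-1)^5×C(6,5)×1^11 = -6
i=6: (-1)^6×C(6,6)×0^11 = 0
Total = 129230640

Number of surjections = 129230640


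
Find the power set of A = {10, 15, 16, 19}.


|A| = 4, so |P(A)| = 2^4 = 16
Enumerate subsets by cardinality (0 to 4):
∅, {10}, {15}, {16}, {19}, {10, 15}, {10, 16}, {10, 19}, {15, 16}, {15, 19}, {16, 19}, {10, 15, 16}, {10, 15, 19}, {10, 16, 19}, {15, 16, 19}, {10, 15, 16, 19}

P(A) has 16 subsets: ∅, {10}, {15}, {16}, {19}, {10, 15}, {10, 16}, {10, 19}, {15, 16}, {15, 19}, {16, 19}, {10, 15, 16}, {10, 15, 19}, {10, 16, 19}, {15, 16, 19}, {10, 15, 16, 19}


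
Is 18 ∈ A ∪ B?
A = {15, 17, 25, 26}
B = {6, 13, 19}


A = {15, 17, 25, 26}, B = {6, 13, 19}
A ∪ B = all elements in A or B
A ∪ B = {6, 13, 15, 17, 19, 25, 26}
Checking if 18 ∈ A ∪ B
18 is not in A ∪ B → False

18 ∉ A ∪ B


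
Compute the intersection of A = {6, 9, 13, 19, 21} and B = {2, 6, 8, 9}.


A ∩ B = elements in both A and B
A = {6, 9, 13, 19, 21}
B = {2, 6, 8, 9}
A ∩ B = {6, 9}

A ∩ B = {6, 9}


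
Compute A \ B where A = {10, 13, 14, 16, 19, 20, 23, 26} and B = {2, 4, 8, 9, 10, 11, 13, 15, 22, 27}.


A \ B = elements in A but not in B
A = {10, 13, 14, 16, 19, 20, 23, 26}
B = {2, 4, 8, 9, 10, 11, 13, 15, 22, 27}
Remove from A any elements in B
A \ B = {14, 16, 19, 20, 23, 26}

A \ B = {14, 16, 19, 20, 23, 26}


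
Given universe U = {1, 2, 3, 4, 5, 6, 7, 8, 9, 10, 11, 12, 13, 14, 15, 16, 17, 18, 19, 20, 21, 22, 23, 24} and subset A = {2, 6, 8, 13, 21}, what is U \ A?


Aᶜ = U \ A = elements in U but not in A
U = {1, 2, 3, 4, 5, 6, 7, 8, 9, 10, 11, 12, 13, 14, 15, 16, 17, 18, 19, 20, 21, 22, 23, 24}
A = {2, 6, 8, 13, 21}
Aᶜ = {1, 3, 4, 5, 7, 9, 10, 11, 12, 14, 15, 16, 17, 18, 19, 20, 22, 23, 24}

Aᶜ = {1, 3, 4, 5, 7, 9, 10, 11, 12, 14, 15, 16, 17, 18, 19, 20, 22, 23, 24}


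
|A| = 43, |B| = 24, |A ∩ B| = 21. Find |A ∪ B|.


|A ∪ B| = |A| + |B| - |A ∩ B|
= 43 + 24 - 21
= 46

|A ∪ B| = 46


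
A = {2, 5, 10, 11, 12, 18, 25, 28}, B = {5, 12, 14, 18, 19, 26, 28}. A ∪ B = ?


A ∪ B = all elements in A or B (or both)
A = {2, 5, 10, 11, 12, 18, 25, 28}
B = {5, 12, 14, 18, 19, 26, 28}
A ∪ B = {2, 5, 10, 11, 12, 14, 18, 19, 25, 26, 28}

A ∪ B = {2, 5, 10, 11, 12, 14, 18, 19, 25, 26, 28}


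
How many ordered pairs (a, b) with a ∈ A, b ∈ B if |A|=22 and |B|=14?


|A × B| = |A| × |B|
= 22 × 14
= 308

|A × B| = 308


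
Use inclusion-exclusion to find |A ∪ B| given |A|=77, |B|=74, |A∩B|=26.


|A ∪ B| = |A| + |B| - |A ∩ B|
= 77 + 74 - 26
= 125

|A ∪ B| = 125


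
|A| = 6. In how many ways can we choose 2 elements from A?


C(n,k) = n! / (k!(n-k)!)
C(6,2) = 6! / (2!4!)
= 15

C(6,2) = 15


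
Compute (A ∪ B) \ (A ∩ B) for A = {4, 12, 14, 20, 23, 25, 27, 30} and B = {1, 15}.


A △ B = (A \ B) ∪ (B \ A) = elements in exactly one of A or B
A \ B = {4, 12, 14, 20, 23, 25, 27, 30}
B \ A = {1, 15}
A △ B = {1, 4, 12, 14, 15, 20, 23, 25, 27, 30}

A △ B = {1, 4, 12, 14, 15, 20, 23, 25, 27, 30}


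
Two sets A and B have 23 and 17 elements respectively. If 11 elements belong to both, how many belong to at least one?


|A ∪ B| = |A| + |B| - |A ∩ B|
= 23 + 17 - 11
= 29

|A ∪ B| = 29


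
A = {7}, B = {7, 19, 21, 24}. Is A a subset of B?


A ⊆ B means every element of A is in B.
All elements of A are in B.
So A ⊆ B.

Yes, A ⊆ B


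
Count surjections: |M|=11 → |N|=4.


n = |M| = 11, k = |N| = 4. Surjections via inclusion-exclusion:
S(n,k) = Σ(-1)^i × C(k,i) × (k-i)^n, i=0 to k
i=0: (-1)^0×C(4,0)×4^11 = 4194304
i=1: (-1)^1×C(4,1)×3^11 = -708588
i=2: (-1)^2×C(4,2)×2^11 = 12288
i=3: (-1)^3×C(4,3)×1^11 = -4
i=4: (-1)^4×C(4,4)×0^11 = 0
Total = 3498000

Number of surjections = 3498000


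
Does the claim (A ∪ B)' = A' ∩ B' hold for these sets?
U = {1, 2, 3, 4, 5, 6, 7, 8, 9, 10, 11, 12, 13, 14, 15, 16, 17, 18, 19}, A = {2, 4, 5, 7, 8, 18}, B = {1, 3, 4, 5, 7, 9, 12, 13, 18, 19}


LHS: A ∪ B = {1, 2, 3, 4, 5, 7, 8, 9, 12, 13, 18, 19}
(A ∪ B)' = U \ (A ∪ B) = {6, 10, 11, 14, 15, 16, 17}
A' = {1, 3, 6, 9, 10, 11, 12, 13, 14, 15, 16, 17, 19}, B' = {2, 6, 8, 10, 11, 14, 15, 16, 17}
Claimed RHS: A' ∩ B' = {6, 10, 11, 14, 15, 16, 17}
Identity is VALID: LHS = RHS = {6, 10, 11, 14, 15, 16, 17} ✓

Identity is valid. (A ∪ B)' = A' ∩ B' = {6, 10, 11, 14, 15, 16, 17}


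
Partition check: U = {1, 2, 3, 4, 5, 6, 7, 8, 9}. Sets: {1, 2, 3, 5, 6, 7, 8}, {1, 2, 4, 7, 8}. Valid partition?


A partition requires: (1) non-empty parts, (2) pairwise disjoint, (3) union = U
Parts: {1, 2, 3, 5, 6, 7, 8}, {1, 2, 4, 7, 8}
Union of parts: {1, 2, 3, 4, 5, 6, 7, 8}
U = {1, 2, 3, 4, 5, 6, 7, 8, 9}
All non-empty? True
Pairwise disjoint? False
Covers U? False

No, not a valid partition


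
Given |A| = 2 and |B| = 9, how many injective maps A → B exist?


An injection sends each of |A| = 2 inputs to a distinct output in B.
# injections = |B|·(|B|-1)·…·(|B|-|A|+1) = 9! / (9 - 2)!
= 9 × 8
= 72

Number of injections = 72


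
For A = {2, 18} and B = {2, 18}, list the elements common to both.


A ∩ B = elements in both A and B
A = {2, 18}
B = {2, 18}
A ∩ B = {2, 18}

A ∩ B = {2, 18}


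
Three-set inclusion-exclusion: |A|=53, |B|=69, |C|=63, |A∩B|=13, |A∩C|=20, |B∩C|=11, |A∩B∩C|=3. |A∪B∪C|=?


|A∪B∪C| = |A|+|B|+|C| - |A∩B|-|A∩C|-|B∩C| + |A∩B∩C|
= 53+69+63 - 13-20-11 + 3
= 185 - 44 + 3
= 144

|A ∪ B ∪ C| = 144


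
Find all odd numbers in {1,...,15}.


Checking each candidate:
Condition: odd numbers in {1,...,15}
Result = {1, 3, 5, 7, 9, 11, 13, 15}

{1, 3, 5, 7, 9, 11, 13, 15}


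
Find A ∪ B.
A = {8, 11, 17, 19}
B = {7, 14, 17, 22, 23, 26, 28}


A ∪ B = all elements in A or B (or both)
A = {8, 11, 17, 19}
B = {7, 14, 17, 22, 23, 26, 28}
A ∪ B = {7, 8, 11, 14, 17, 19, 22, 23, 26, 28}

A ∪ B = {7, 8, 11, 14, 17, 19, 22, 23, 26, 28}


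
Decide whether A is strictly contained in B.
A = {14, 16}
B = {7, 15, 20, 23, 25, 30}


A ⊂ B requires: A ⊆ B AND A ≠ B.
A ⊆ B? No
A ⊄ B, so A is not a proper subset.

No, A is not a proper subset of B


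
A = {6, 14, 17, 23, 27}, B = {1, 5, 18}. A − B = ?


A \ B = elements in A but not in B
A = {6, 14, 17, 23, 27}
B = {1, 5, 18}
Remove from A any elements in B
A \ B = {6, 14, 17, 23, 27}

A \ B = {6, 14, 17, 23, 27}


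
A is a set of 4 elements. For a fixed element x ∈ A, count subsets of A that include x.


Subsets of A containing x correspond to subsets of A \ {x}, which has 3 elements.
Count = 2^(n-1) = 2^3
= 8

Number of subsets containing x = 8


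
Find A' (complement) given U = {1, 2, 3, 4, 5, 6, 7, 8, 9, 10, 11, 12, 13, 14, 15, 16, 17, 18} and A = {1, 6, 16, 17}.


Aᶜ = U \ A = elements in U but not in A
U = {1, 2, 3, 4, 5, 6, 7, 8, 9, 10, 11, 12, 13, 14, 15, 16, 17, 18}
A = {1, 6, 16, 17}
Aᶜ = {2, 3, 4, 5, 7, 8, 9, 10, 11, 12, 13, 14, 15, 18}

Aᶜ = {2, 3, 4, 5, 7, 8, 9, 10, 11, 12, 13, 14, 15, 18}


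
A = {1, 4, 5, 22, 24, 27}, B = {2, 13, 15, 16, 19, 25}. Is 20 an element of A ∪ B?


A = {1, 4, 5, 22, 24, 27}, B = {2, 13, 15, 16, 19, 25}
A ∪ B = all elements in A or B
A ∪ B = {1, 2, 4, 5, 13, 15, 16, 19, 22, 24, 25, 27}
Checking if 20 ∈ A ∪ B
20 is not in A ∪ B → False

20 ∉ A ∪ B


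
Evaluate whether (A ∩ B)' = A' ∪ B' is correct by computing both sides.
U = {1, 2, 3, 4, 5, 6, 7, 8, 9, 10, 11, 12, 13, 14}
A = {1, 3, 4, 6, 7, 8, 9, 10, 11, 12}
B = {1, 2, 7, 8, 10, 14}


LHS: A ∩ B = {1, 7, 8, 10}
(A ∩ B)' = U \ (A ∩ B) = {2, 3, 4, 5, 6, 9, 11, 12, 13, 14}
A' = {2, 5, 13, 14}, B' = {3, 4, 5, 6, 9, 11, 12, 13}
Claimed RHS: A' ∪ B' = {2, 3, 4, 5, 6, 9, 11, 12, 13, 14}
Identity is VALID: LHS = RHS = {2, 3, 4, 5, 6, 9, 11, 12, 13, 14} ✓

Identity is valid. (A ∩ B)' = A' ∪ B' = {2, 3, 4, 5, 6, 9, 11, 12, 13, 14}


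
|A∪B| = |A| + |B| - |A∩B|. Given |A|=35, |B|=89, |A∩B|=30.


|A ∪ B| = |A| + |B| - |A ∩ B|
= 35 + 89 - 30
= 94

|A ∪ B| = 94


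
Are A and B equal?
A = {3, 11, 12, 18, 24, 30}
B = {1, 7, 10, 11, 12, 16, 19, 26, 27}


Two sets are equal iff they have exactly the same elements.
A = {3, 11, 12, 18, 24, 30}
B = {1, 7, 10, 11, 12, 16, 19, 26, 27}
Differences: {1, 3, 7, 10, 16, 18, 19, 24, 26, 27, 30}
A ≠ B

No, A ≠ B


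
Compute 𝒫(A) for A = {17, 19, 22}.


|A| = 3, so |P(A)| = 2^3 = 8
Enumerate subsets by cardinality (0 to 3):
∅, {17}, {19}, {22}, {17, 19}, {17, 22}, {19, 22}, {17, 19, 22}

P(A) has 8 subsets: ∅, {17}, {19}, {22}, {17, 19}, {17, 22}, {19, 22}, {17, 19, 22}


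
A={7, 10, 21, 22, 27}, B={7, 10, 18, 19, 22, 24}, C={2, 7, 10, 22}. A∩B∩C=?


A ∩ B = {7, 10, 22}
(A ∩ B) ∩ C = {7, 10, 22}

A ∩ B ∩ C = {7, 10, 22}


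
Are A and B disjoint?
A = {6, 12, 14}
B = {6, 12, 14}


Disjoint means A ∩ B = ∅.
A ∩ B = {6, 12, 14}
A ∩ B ≠ ∅, so A and B are NOT disjoint.

No, A and B are not disjoint (A ∩ B = {6, 12, 14})


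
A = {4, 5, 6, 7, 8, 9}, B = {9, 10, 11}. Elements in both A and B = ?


A = {4, 5, 6, 7, 8, 9}
B = {9, 10, 11}
Region: in both A and B
Elements: {9}

Elements in both A and B: {9}


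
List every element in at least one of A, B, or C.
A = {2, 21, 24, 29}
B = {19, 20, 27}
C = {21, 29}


A ∪ B = {2, 19, 20, 21, 24, 27, 29}
(A ∪ B) ∪ C = {2, 19, 20, 21, 24, 27, 29}

A ∪ B ∪ C = {2, 19, 20, 21, 24, 27, 29}


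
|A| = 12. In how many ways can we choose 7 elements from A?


C(n,k) = n! / (k!(n-k)!)
C(12,7) = 12! / (7!5!)
= 792

C(12,7) = 792


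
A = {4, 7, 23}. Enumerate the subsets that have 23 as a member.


A subset of A contains 23 iff the remaining 2 elements form any subset of A \ {23}.
Count: 2^(n-1) = 2^2 = 4
Subsets containing 23: {23}, {4, 23}, {7, 23}, {4, 7, 23}

Subsets containing 23 (4 total): {23}, {4, 23}, {7, 23}, {4, 7, 23}


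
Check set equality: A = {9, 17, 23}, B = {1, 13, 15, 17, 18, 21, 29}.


Two sets are equal iff they have exactly the same elements.
A = {9, 17, 23}
B = {1, 13, 15, 17, 18, 21, 29}
Differences: {1, 9, 13, 15, 18, 21, 23, 29}
A ≠ B

No, A ≠ B


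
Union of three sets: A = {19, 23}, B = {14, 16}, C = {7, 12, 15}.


A ∪ B = {14, 16, 19, 23}
(A ∪ B) ∪ C = {7, 12, 14, 15, 16, 19, 23}

A ∪ B ∪ C = {7, 12, 14, 15, 16, 19, 23}


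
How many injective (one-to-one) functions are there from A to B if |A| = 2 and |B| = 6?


An injection sends each of |A| = 2 inputs to a distinct output in B.
# injections = |B|·(|B|-1)·…·(|B|-|A|+1) = 6! / (6 - 2)!
= 6 × 5
= 30

Number of injections = 30


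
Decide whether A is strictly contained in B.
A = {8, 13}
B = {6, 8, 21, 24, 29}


A ⊂ B requires: A ⊆ B AND A ≠ B.
A ⊆ B? No
A ⊄ B, so A is not a proper subset.

No, A is not a proper subset of B


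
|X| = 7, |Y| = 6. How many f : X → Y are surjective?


n = |X| = 7, k = |Y| = 6. Surjections via inclusion-exclusion:
S(n,k) = Σ(-1)^i × C(k,i) × (k-i)^n, i=0 to k
i=0: (-1)^0×C(6,0)×6^7 = 279936
i=1: (-1)^1×C(6,1)×5^7 = -468750
i=2: (-1)^2×C(6,2)×4^7 = 245760
i=3: (-1)^3×C(6,3)×3^7 = -43740
i=4: (-1)^4×C(6,4)×2^7 = 1920
i=5: (-1)^5×C(6,5)×1^7 = -6
i=6: (-1)^6×C(6,6)×0^7 = 0
Total = 15120

Number of surjections = 15120


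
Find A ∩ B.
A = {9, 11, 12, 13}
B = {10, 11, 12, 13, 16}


A ∩ B = elements in both A and B
A = {9, 11, 12, 13}
B = {10, 11, 12, 13, 16}
A ∩ B = {11, 12, 13}

A ∩ B = {11, 12, 13}


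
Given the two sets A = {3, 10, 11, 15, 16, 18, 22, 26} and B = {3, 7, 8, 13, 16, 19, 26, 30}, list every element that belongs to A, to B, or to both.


A ∪ B = all elements in A or B (or both)
A = {3, 10, 11, 15, 16, 18, 22, 26}
B = {3, 7, 8, 13, 16, 19, 26, 30}
A ∪ B = {3, 7, 8, 10, 11, 13, 15, 16, 18, 19, 22, 26, 30}

A ∪ B = {3, 7, 8, 10, 11, 13, 15, 16, 18, 19, 22, 26, 30}


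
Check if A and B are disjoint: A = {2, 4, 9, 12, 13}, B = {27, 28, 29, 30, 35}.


Disjoint means A ∩ B = ∅.
A ∩ B = ∅
A ∩ B = ∅, so A and B are disjoint.

Yes, A and B are disjoint


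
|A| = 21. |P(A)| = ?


Number of subsets = 2^n
= 2^21
= 2097152

|P(A)| = 2097152


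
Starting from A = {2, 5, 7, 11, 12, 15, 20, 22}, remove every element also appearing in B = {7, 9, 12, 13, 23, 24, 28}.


A \ B = elements in A but not in B
A = {2, 5, 7, 11, 12, 15, 20, 22}
B = {7, 9, 12, 13, 23, 24, 28}
Remove from A any elements in B
A \ B = {2, 5, 11, 15, 20, 22}

A \ B = {2, 5, 11, 15, 20, 22}


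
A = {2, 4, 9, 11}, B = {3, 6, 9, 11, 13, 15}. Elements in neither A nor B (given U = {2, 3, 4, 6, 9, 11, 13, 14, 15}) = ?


A = {2, 4, 9, 11}
B = {3, 6, 9, 11, 13, 15}
Region: in neither A nor B (given U = {2, 3, 4, 6, 9, 11, 13, 14, 15})
Elements: {14}

Elements in neither A nor B (given U = {2, 3, 4, 6, 9, 11, 13, 14, 15}): {14}


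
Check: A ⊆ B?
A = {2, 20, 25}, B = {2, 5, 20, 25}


A ⊆ B means every element of A is in B.
All elements of A are in B.
So A ⊆ B.

Yes, A ⊆ B


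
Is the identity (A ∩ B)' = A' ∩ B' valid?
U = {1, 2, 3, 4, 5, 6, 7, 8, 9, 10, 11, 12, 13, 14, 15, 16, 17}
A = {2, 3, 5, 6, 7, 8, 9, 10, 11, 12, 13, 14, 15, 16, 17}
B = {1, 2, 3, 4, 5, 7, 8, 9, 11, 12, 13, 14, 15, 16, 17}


LHS: A ∩ B = {2, 3, 5, 7, 8, 9, 11, 12, 13, 14, 15, 16, 17}
(A ∩ B)' = U \ (A ∩ B) = {1, 4, 6, 10}
A' = {1, 4}, B' = {6, 10}
Claimed RHS: A' ∩ B' = ∅
Identity is INVALID: LHS = {1, 4, 6, 10} but the RHS claimed here equals ∅. The correct form is (A ∩ B)' = A' ∪ B'.

Identity is invalid: (A ∩ B)' = {1, 4, 6, 10} but A' ∩ B' = ∅. The correct De Morgan law is (A ∩ B)' = A' ∪ B'.


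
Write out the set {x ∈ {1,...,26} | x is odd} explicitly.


Checking each candidate:
Condition: odd numbers in {1,...,26}
Result = {1, 3, 5, 7, 9, 11, 13, 15, 17, 19, 21, 23, 25}

{1, 3, 5, 7, 9, 11, 13, 15, 17, 19, 21, 23, 25}


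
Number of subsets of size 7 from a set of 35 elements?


C(n,k) = n! / (k!(n-k)!)
C(35,7) = 35! / (7!28!)
= 6724520

C(35,7) = 6724520


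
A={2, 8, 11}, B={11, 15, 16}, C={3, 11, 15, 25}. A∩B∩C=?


A ∩ B = {11}
(A ∩ B) ∩ C = {11}

A ∩ B ∩ C = {11}


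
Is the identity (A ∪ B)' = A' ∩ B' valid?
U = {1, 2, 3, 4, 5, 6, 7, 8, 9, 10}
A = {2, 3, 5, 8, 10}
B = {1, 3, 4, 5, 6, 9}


LHS: A ∪ B = {1, 2, 3, 4, 5, 6, 8, 9, 10}
(A ∪ B)' = U \ (A ∪ B) = {7}
A' = {1, 4, 6, 7, 9}, B' = {2, 7, 8, 10}
Claimed RHS: A' ∩ B' = {7}
Identity is VALID: LHS = RHS = {7} ✓

Identity is valid. (A ∪ B)' = A' ∩ B' = {7}


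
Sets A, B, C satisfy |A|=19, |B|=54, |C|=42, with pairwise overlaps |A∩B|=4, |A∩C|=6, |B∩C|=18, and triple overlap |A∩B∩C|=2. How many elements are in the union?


|A∪B∪C| = |A|+|B|+|C| - |A∩B|-|A∩C|-|B∩C| + |A∩B∩C|
= 19+54+42 - 4-6-18 + 2
= 115 - 28 + 2
= 89

|A ∪ B ∪ C| = 89


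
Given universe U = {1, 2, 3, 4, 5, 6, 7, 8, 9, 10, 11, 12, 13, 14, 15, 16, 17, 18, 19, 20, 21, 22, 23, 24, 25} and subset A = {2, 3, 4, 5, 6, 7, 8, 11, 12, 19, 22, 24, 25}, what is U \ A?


Aᶜ = U \ A = elements in U but not in A
U = {1, 2, 3, 4, 5, 6, 7, 8, 9, 10, 11, 12, 13, 14, 15, 16, 17, 18, 19, 20, 21, 22, 23, 24, 25}
A = {2, 3, 4, 5, 6, 7, 8, 11, 12, 19, 22, 24, 25}
Aᶜ = {1, 9, 10, 13, 14, 15, 16, 17, 18, 20, 21, 23}

Aᶜ = {1, 9, 10, 13, 14, 15, 16, 17, 18, 20, 21, 23}


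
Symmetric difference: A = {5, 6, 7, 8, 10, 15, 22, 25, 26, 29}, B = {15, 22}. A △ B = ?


A △ B = (A \ B) ∪ (B \ A) = elements in exactly one of A or B
A \ B = {5, 6, 7, 8, 10, 25, 26, 29}
B \ A = ∅
A △ B = {5, 6, 7, 8, 10, 25, 26, 29}

A △ B = {5, 6, 7, 8, 10, 25, 26, 29}


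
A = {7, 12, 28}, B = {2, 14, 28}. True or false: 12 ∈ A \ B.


A = {7, 12, 28}, B = {2, 14, 28}
A \ B = elements in A but not in B
A \ B = {7, 12}
Checking if 12 ∈ A \ B
12 is in A \ B → True

12 ∈ A \ B


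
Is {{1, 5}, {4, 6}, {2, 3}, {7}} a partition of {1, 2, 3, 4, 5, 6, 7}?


A partition requires: (1) non-empty parts, (2) pairwise disjoint, (3) union = U
Parts: {1, 5}, {4, 6}, {2, 3}, {7}
Union of parts: {1, 2, 3, 4, 5, 6, 7}
U = {1, 2, 3, 4, 5, 6, 7}
All non-empty? True
Pairwise disjoint? True
Covers U? True

Yes, valid partition


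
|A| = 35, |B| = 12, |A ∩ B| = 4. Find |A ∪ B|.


|A ∪ B| = |A| + |B| - |A ∩ B|
= 35 + 12 - 4
= 43

|A ∪ B| = 43


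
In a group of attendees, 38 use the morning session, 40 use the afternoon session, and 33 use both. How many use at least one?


|A ∪ B| = |A| + |B| - |A ∩ B|
= 38 + 40 - 33
= 45

|A ∪ B| = 45


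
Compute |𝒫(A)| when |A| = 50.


Number of subsets = 2^n
= 2^50
= 1125899906842624

|P(A)| = 1125899906842624


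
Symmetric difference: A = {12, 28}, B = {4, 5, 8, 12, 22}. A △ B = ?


A △ B = (A \ B) ∪ (B \ A) = elements in exactly one of A or B
A \ B = {28}
B \ A = {4, 5, 8, 22}
A △ B = {4, 5, 8, 22, 28}

A △ B = {4, 5, 8, 22, 28}


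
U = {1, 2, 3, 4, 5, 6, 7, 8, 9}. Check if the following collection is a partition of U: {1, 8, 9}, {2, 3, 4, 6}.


A partition requires: (1) non-empty parts, (2) pairwise disjoint, (3) union = U
Parts: {1, 8, 9}, {2, 3, 4, 6}
Union of parts: {1, 2, 3, 4, 6, 8, 9}
U = {1, 2, 3, 4, 5, 6, 7, 8, 9}
All non-empty? True
Pairwise disjoint? True
Covers U? False

No, not a valid partition


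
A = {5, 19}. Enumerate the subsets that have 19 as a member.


A subset of A contains 19 iff the remaining 1 elements form any subset of A \ {19}.
Count: 2^(n-1) = 2^1 = 2
Subsets containing 19: {19}, {5, 19}

Subsets containing 19 (2 total): {19}, {5, 19}


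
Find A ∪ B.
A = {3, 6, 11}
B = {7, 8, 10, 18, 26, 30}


A ∪ B = all elements in A or B (or both)
A = {3, 6, 11}
B = {7, 8, 10, 18, 26, 30}
A ∪ B = {3, 6, 7, 8, 10, 11, 18, 26, 30}

A ∪ B = {3, 6, 7, 8, 10, 11, 18, 26, 30}


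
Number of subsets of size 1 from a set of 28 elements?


C(n,k) = n! / (k!(n-k)!)
C(28,1) = 28! / (1!27!)
= 28

C(28,1) = 28


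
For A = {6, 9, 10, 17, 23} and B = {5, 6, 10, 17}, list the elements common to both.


A ∩ B = elements in both A and B
A = {6, 9, 10, 17, 23}
B = {5, 6, 10, 17}
A ∩ B = {6, 10, 17}

A ∩ B = {6, 10, 17}


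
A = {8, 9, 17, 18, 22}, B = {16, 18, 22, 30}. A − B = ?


A \ B = elements in A but not in B
A = {8, 9, 17, 18, 22}
B = {16, 18, 22, 30}
Remove from A any elements in B
A \ B = {8, 9, 17}

A \ B = {8, 9, 17}


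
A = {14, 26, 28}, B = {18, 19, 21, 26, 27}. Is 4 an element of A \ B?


A = {14, 26, 28}, B = {18, 19, 21, 26, 27}
A \ B = elements in A but not in B
A \ B = {14, 28}
Checking if 4 ∈ A \ B
4 is not in A \ B → False

4 ∉ A \ B


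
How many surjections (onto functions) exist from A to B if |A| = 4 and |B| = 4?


n = |A| = 4, k = |B| = 4. Surjections via inclusion-exclusion:
S(n,k) = Σ(-1)^i × C(k,i) × (k-i)^n, i=0 to k
i=0: (-1)^0×C(4,0)×4^4 = 256
i=1: (-1)^1×C(4,1)×3^4 = -324
i=2: (-1)^2×C(4,2)×2^4 = 96
i=3: (-1)^3×C(4,3)×1^4 = -4
i=4: (-1)^4×C(4,4)×0^4 = 0
Total = 24

Number of surjections = 24


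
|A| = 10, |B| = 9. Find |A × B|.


|A × B| = |A| × |B|
= 10 × 9
= 90

|A × B| = 90


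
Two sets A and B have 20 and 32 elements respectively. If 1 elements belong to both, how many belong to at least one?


|A ∪ B| = |A| + |B| - |A ∩ B|
= 20 + 32 - 1
= 51

|A ∪ B| = 51


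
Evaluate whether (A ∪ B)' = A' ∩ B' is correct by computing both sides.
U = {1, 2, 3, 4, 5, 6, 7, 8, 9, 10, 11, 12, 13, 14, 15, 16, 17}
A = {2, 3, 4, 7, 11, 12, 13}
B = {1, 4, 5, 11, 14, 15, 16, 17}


LHS: A ∪ B = {1, 2, 3, 4, 5, 7, 11, 12, 13, 14, 15, 16, 17}
(A ∪ B)' = U \ (A ∪ B) = {6, 8, 9, 10}
A' = {1, 5, 6, 8, 9, 10, 14, 15, 16, 17}, B' = {2, 3, 6, 7, 8, 9, 10, 12, 13}
Claimed RHS: A' ∩ B' = {6, 8, 9, 10}
Identity is VALID: LHS = RHS = {6, 8, 9, 10} ✓

Identity is valid. (A ∪ B)' = A' ∩ B' = {6, 8, 9, 10}


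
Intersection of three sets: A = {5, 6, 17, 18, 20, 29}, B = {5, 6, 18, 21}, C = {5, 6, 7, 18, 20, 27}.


A ∩ B = {5, 6, 18}
(A ∩ B) ∩ C = {5, 6, 18}

A ∩ B ∩ C = {5, 6, 18}


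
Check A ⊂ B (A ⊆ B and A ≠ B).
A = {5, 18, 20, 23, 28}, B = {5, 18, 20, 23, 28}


A ⊂ B requires: A ⊆ B AND A ≠ B.
A ⊆ B? Yes
A = B? Yes
A = B, so A is not a PROPER subset.

No, A is not a proper subset of B


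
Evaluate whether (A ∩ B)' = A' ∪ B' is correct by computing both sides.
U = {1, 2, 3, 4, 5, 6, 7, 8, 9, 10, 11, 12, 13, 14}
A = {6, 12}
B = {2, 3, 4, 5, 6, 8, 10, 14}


LHS: A ∩ B = {6}
(A ∩ B)' = U \ (A ∩ B) = {1, 2, 3, 4, 5, 7, 8, 9, 10, 11, 12, 13, 14}
A' = {1, 2, 3, 4, 5, 7, 8, 9, 10, 11, 13, 14}, B' = {1, 7, 9, 11, 12, 13}
Claimed RHS: A' ∪ B' = {1, 2, 3, 4, 5, 7, 8, 9, 10, 11, 12, 13, 14}
Identity is VALID: LHS = RHS = {1, 2, 3, 4, 5, 7, 8, 9, 10, 11, 12, 13, 14} ✓

Identity is valid. (A ∩ B)' = A' ∪ B' = {1, 2, 3, 4, 5, 7, 8, 9, 10, 11, 12, 13, 14}


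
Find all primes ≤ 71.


Checking each candidate:
Condition: primes ≤ 71
Result = {2, 3, 5, 7, 11, 13, 17, 19, 23, 29, 31, 37, 41, 43, 47, 53, 59, 61, 67, 71}

{2, 3, 5, 7, 11, 13, 17, 19, 23, 29, 31, 37, 41, 43, 47, 53, 59, 61, 67, 71}


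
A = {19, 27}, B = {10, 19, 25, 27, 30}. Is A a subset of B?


A ⊆ B means every element of A is in B.
All elements of A are in B.
So A ⊆ B.

Yes, A ⊆ B


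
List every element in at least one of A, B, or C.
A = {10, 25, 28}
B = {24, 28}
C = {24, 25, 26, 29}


A ∪ B = {10, 24, 25, 28}
(A ∪ B) ∪ C = {10, 24, 25, 26, 28, 29}

A ∪ B ∪ C = {10, 24, 25, 26, 28, 29}


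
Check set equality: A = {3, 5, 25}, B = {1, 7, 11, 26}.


Two sets are equal iff they have exactly the same elements.
A = {3, 5, 25}
B = {1, 7, 11, 26}
Differences: {1, 3, 5, 7, 11, 25, 26}
A ≠ B

No, A ≠ B


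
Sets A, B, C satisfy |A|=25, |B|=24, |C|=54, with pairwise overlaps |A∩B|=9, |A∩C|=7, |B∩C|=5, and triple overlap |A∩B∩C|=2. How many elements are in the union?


|A∪B∪C| = |A|+|B|+|C| - |A∩B|-|A∩C|-|B∩C| + |A∩B∩C|
= 25+24+54 - 9-7-5 + 2
= 103 - 21 + 2
= 84

|A ∪ B ∪ C| = 84


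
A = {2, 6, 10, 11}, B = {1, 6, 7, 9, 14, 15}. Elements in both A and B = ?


A = {2, 6, 10, 11}
B = {1, 6, 7, 9, 14, 15}
Region: in both A and B
Elements: {6}

Elements in both A and B: {6}


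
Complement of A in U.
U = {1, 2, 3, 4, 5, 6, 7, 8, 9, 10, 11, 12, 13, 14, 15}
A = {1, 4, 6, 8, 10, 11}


Aᶜ = U \ A = elements in U but not in A
U = {1, 2, 3, 4, 5, 6, 7, 8, 9, 10, 11, 12, 13, 14, 15}
A = {1, 4, 6, 8, 10, 11}
Aᶜ = {2, 3, 5, 7, 9, 12, 13, 14, 15}

Aᶜ = {2, 3, 5, 7, 9, 12, 13, 14, 15}


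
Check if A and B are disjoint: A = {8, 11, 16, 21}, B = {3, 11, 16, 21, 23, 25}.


Disjoint means A ∩ B = ∅.
A ∩ B = {11, 16, 21}
A ∩ B ≠ ∅, so A and B are NOT disjoint.

No, A and B are not disjoint (A ∩ B = {11, 16, 21})


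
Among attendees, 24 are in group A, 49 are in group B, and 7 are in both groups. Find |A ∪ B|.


|A ∪ B| = |A| + |B| - |A ∩ B|
= 24 + 49 - 7
= 66

|A ∪ B| = 66


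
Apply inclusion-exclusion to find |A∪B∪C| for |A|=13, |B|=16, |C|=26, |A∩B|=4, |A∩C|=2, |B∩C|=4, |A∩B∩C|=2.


|A∪B∪C| = |A|+|B|+|C| - |A∩B|-|A∩C|-|B∩C| + |A∩B∩C|
= 13+16+26 - 4-2-4 + 2
= 55 - 10 + 2
= 47

|A ∪ B ∪ C| = 47


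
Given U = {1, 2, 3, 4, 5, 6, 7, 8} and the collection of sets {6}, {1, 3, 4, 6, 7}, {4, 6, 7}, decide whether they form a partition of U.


A partition requires: (1) non-empty parts, (2) pairwise disjoint, (3) union = U
Parts: {6}, {1, 3, 4, 6, 7}, {4, 6, 7}
Union of parts: {1, 3, 4, 6, 7}
U = {1, 2, 3, 4, 5, 6, 7, 8}
All non-empty? True
Pairwise disjoint? False
Covers U? False

No, not a valid partition


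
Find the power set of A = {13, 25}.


|A| = 2, so |P(A)| = 2^2 = 4
Enumerate subsets by cardinality (0 to 2):
∅, {13}, {25}, {13, 25}

P(A) has 4 subsets: ∅, {13}, {25}, {13, 25}


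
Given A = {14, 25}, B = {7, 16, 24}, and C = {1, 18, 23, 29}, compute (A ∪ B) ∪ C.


A ∪ B = {7, 14, 16, 24, 25}
(A ∪ B) ∪ C = {1, 7, 14, 16, 18, 23, 24, 25, 29}

A ∪ B ∪ C = {1, 7, 14, 16, 18, 23, 24, 25, 29}


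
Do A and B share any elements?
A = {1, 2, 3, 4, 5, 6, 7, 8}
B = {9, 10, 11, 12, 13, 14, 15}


Disjoint means A ∩ B = ∅.
A ∩ B = ∅
A ∩ B = ∅, so A and B are disjoint.

No — A and B share no elements (A ∩ B = ∅), so they are disjoint


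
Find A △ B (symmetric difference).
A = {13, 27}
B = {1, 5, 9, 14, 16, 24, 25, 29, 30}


A △ B = (A \ B) ∪ (B \ A) = elements in exactly one of A or B
A \ B = {13, 27}
B \ A = {1, 5, 9, 14, 16, 24, 25, 29, 30}
A △ B = {1, 5, 9, 13, 14, 16, 24, 25, 27, 29, 30}

A △ B = {1, 5, 9, 13, 14, 16, 24, 25, 27, 29, 30}


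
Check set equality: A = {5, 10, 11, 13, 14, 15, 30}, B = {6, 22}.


Two sets are equal iff they have exactly the same elements.
A = {5, 10, 11, 13, 14, 15, 30}
B = {6, 22}
Differences: {5, 6, 10, 11, 13, 14, 15, 22, 30}
A ≠ B

No, A ≠ B


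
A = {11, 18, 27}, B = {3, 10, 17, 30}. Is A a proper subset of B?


A ⊂ B requires: A ⊆ B AND A ≠ B.
A ⊆ B? No
A ⊄ B, so A is not a proper subset.

No, A is not a proper subset of B


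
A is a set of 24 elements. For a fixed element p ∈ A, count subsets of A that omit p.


Subsets of A avoiding p are subsets of A \ {p}, which has 23 elements.
Count = 2^(n-1) = 2^23
= 8388608

Number of subsets avoiding p = 8388608


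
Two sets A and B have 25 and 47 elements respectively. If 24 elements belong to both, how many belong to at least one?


|A ∪ B| = |A| + |B| - |A ∩ B|
= 25 + 47 - 24
= 48

|A ∪ B| = 48


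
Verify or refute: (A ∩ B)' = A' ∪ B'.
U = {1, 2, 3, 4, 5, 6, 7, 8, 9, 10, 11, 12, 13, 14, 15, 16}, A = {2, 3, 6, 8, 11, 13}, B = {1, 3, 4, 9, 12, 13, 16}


LHS: A ∩ B = {3, 13}
(A ∩ B)' = U \ (A ∩ B) = {1, 2, 4, 5, 6, 7, 8, 9, 10, 11, 12, 14, 15, 16}
A' = {1, 4, 5, 7, 9, 10, 12, 14, 15, 16}, B' = {2, 5, 6, 7, 8, 10, 11, 14, 15}
Claimed RHS: A' ∪ B' = {1, 2, 4, 5, 6, 7, 8, 9, 10, 11, 12, 14, 15, 16}
Identity is VALID: LHS = RHS = {1, 2, 4, 5, 6, 7, 8, 9, 10, 11, 12, 14, 15, 16} ✓

Identity is valid. (A ∩ B)' = A' ∪ B' = {1, 2, 4, 5, 6, 7, 8, 9, 10, 11, 12, 14, 15, 16}
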